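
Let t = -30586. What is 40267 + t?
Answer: 9681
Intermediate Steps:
40267 + t = 40267 - 30586 = 9681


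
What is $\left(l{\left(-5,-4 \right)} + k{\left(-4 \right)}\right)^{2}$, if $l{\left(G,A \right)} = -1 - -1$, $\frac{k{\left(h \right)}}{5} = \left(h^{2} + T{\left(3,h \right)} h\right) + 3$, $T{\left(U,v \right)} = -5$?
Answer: $38025$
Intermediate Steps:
$k{\left(h \right)} = 15 - 25 h + 5 h^{2}$ ($k{\left(h \right)} = 5 \left(\left(h^{2} - 5 h\right) + 3\right) = 5 \left(3 + h^{2} - 5 h\right) = 15 - 25 h + 5 h^{2}$)
$l{\left(G,A \right)} = 0$ ($l{\left(G,A \right)} = -1 + 1 = 0$)
$\left(l{\left(-5,-4 \right)} + k{\left(-4 \right)}\right)^{2} = \left(0 + \left(15 - -100 + 5 \left(-4\right)^{2}\right)\right)^{2} = \left(0 + \left(15 + 100 + 5 \cdot 16\right)\right)^{2} = \left(0 + \left(15 + 100 + 80\right)\right)^{2} = \left(0 + 195\right)^{2} = 195^{2} = 38025$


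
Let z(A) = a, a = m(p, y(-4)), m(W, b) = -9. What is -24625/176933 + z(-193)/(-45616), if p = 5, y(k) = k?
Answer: -1121701603/8070975728 ≈ -0.13898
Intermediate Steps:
a = -9
z(A) = -9
-24625/176933 + z(-193)/(-45616) = -24625/176933 - 9/(-45616) = -24625*1/176933 - 9*(-1/45616) = -24625/176933 + 9/45616 = -1121701603/8070975728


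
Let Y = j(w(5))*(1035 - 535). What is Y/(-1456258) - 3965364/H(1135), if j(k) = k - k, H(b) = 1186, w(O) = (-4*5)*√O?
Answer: -1982682/593 ≈ -3343.5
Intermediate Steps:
w(O) = -20*√O
j(k) = 0
Y = 0 (Y = 0*(1035 - 535) = 0*500 = 0)
Y/(-1456258) - 3965364/H(1135) = 0/(-1456258) - 3965364/1186 = 0*(-1/1456258) - 3965364*1/1186 = 0 - 1982682/593 = -1982682/593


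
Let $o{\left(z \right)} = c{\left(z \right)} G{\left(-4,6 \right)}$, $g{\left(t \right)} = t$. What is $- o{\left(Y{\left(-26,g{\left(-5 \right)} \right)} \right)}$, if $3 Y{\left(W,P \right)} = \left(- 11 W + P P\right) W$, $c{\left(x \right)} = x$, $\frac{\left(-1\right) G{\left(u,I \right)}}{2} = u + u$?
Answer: $\frac{129376}{3} \approx 43125.0$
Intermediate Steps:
$G{\left(u,I \right)} = - 4 u$ ($G{\left(u,I \right)} = - 2 \left(u + u\right) = - 2 \cdot 2 u = - 4 u$)
$Y{\left(W,P \right)} = \frac{W \left(P^{2} - 11 W\right)}{3}$ ($Y{\left(W,P \right)} = \frac{\left(- 11 W + P P\right) W}{3} = \frac{\left(- 11 W + P^{2}\right) W}{3} = \frac{\left(P^{2} - 11 W\right) W}{3} = \frac{W \left(P^{2} - 11 W\right)}{3}$)
$o{\left(z \right)} = 16 z$ ($o{\left(z \right)} = z \left(\left(-4\right) \left(-4\right)\right) = z 16 = 16 z$)
$- o{\left(Y{\left(-26,g{\left(-5 \right)} \right)} \right)} = - 16 \cdot \frac{1}{3} \left(-26\right) \left(\left(-5\right)^{2} - -286\right) = - 16 \cdot \frac{1}{3} \left(-26\right) \left(25 + 286\right) = - 16 \cdot \frac{1}{3} \left(-26\right) 311 = - \frac{16 \left(-8086\right)}{3} = \left(-1\right) \left(- \frac{129376}{3}\right) = \frac{129376}{3}$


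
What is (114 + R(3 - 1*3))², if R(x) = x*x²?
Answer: 12996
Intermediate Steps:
R(x) = x³
(114 + R(3 - 1*3))² = (114 + (3 - 1*3)³)² = (114 + (3 - 3)³)² = (114 + 0³)² = (114 + 0)² = 114² = 12996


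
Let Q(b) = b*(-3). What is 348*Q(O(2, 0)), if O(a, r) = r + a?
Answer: -2088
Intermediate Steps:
O(a, r) = a + r
Q(b) = -3*b
348*Q(O(2, 0)) = 348*(-3*(2 + 0)) = 348*(-3*2) = 348*(-6) = -2088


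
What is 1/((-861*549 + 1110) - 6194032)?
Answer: -1/6665611 ≈ -1.5002e-7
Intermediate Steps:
1/((-861*549 + 1110) - 6194032) = 1/((-472689 + 1110) - 6194032) = 1/(-471579 - 6194032) = 1/(-6665611) = -1/6665611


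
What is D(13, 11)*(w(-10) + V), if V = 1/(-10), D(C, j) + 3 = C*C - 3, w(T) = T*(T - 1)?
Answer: 179137/10 ≈ 17914.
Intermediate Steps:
w(T) = T*(-1 + T)
D(C, j) = -6 + C² (D(C, j) = -3 + (C*C - 3) = -3 + (C² - 3) = -3 + (-3 + C²) = -6 + C²)
V = -⅒ ≈ -0.10000
D(13, 11)*(w(-10) + V) = (-6 + 13²)*(-10*(-1 - 10) - ⅒) = (-6 + 169)*(-10*(-11) - ⅒) = 163*(110 - ⅒) = 163*(1099/10) = 179137/10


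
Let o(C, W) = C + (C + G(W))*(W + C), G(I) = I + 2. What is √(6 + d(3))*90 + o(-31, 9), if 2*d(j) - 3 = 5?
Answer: 409 + 90*√10 ≈ 693.61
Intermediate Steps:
G(I) = 2 + I
d(j) = 4 (d(j) = 3/2 + (½)*5 = 3/2 + 5/2 = 4)
o(C, W) = C + (C + W)*(2 + C + W) (o(C, W) = C + (C + (2 + W))*(W + C) = C + (2 + C + W)*(C + W) = C + (C + W)*(2 + C + W))
√(6 + d(3))*90 + o(-31, 9) = √(6 + 4)*90 + (-31 + (-31)² - 31*9 - 31*(2 + 9) + 9*(2 + 9)) = √10*90 + (-31 + 961 - 279 - 31*11 + 9*11) = 90*√10 + (-31 + 961 - 279 - 341 + 99) = 90*√10 + 409 = 409 + 90*√10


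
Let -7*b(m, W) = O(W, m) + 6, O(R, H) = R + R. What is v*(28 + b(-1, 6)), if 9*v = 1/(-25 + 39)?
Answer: 89/441 ≈ 0.20181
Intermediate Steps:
O(R, H) = 2*R
b(m, W) = -6/7 - 2*W/7 (b(m, W) = -(2*W + 6)/7 = -(6 + 2*W)/7 = -6/7 - 2*W/7)
v = 1/126 (v = 1/(9*(-25 + 39)) = (1/9)/14 = (1/9)*(1/14) = 1/126 ≈ 0.0079365)
v*(28 + b(-1, 6)) = (28 + (-6/7 - 2/7*6))/126 = (28 + (-6/7 - 12/7))/126 = (28 - 18/7)/126 = (1/126)*(178/7) = 89/441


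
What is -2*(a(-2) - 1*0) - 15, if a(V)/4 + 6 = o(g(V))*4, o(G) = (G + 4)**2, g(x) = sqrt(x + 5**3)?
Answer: -4415 - 256*sqrt(123) ≈ -7254.2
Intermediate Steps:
g(x) = sqrt(125 + x) (g(x) = sqrt(x + 125) = sqrt(125 + x))
o(G) = (4 + G)**2
a(V) = -24 + 16*(4 + sqrt(125 + V))**2 (a(V) = -24 + 4*((4 + sqrt(125 + V))**2*4) = -24 + 4*(4*(4 + sqrt(125 + V))**2) = -24 + 16*(4 + sqrt(125 + V))**2)
-2*(a(-2) - 1*0) - 15 = -2*((2232 + 16*(-2) + 128*sqrt(125 - 2)) - 1*0) - 15 = -2*((2232 - 32 + 128*sqrt(123)) + 0) - 15 = -2*((2200 + 128*sqrt(123)) + 0) - 15 = -2*(2200 + 128*sqrt(123)) - 15 = (-4400 - 256*sqrt(123)) - 15 = -4415 - 256*sqrt(123)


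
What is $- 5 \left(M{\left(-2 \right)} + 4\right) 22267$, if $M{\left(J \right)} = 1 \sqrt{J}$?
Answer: $-445340 - 111335 i \sqrt{2} \approx -4.4534 \cdot 10^{5} - 1.5745 \cdot 10^{5} i$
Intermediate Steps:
$M{\left(J \right)} = \sqrt{J}$
$- 5 \left(M{\left(-2 \right)} + 4\right) 22267 = - 5 \left(\sqrt{-2} + 4\right) 22267 = - 5 \left(i \sqrt{2} + 4\right) 22267 = - 5 \left(4 + i \sqrt{2}\right) 22267 = \left(-20 - 5 i \sqrt{2}\right) 22267 = -445340 - 111335 i \sqrt{2}$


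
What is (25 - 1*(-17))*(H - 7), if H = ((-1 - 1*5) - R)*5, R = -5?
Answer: -504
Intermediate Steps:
H = -5 (H = ((-1 - 1*5) - 1*(-5))*5 = ((-1 - 5) + 5)*5 = (-6 + 5)*5 = -1*5 = -5)
(25 - 1*(-17))*(H - 7) = (25 - 1*(-17))*(-5 - 7) = (25 + 17)*(-12) = 42*(-12) = -504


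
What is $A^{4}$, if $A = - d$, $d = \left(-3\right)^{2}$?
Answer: $6561$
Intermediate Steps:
$d = 9$
$A = -9$ ($A = \left(-1\right) 9 = -9$)
$A^{4} = \left(-9\right)^{4} = 6561$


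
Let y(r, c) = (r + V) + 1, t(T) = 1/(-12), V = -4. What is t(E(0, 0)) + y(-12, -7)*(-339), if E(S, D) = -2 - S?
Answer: 61019/12 ≈ 5084.9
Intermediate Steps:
t(T) = -1/12
y(r, c) = -3 + r (y(r, c) = (r - 4) + 1 = (-4 + r) + 1 = -3 + r)
t(E(0, 0)) + y(-12, -7)*(-339) = -1/12 + (-3 - 12)*(-339) = -1/12 - 15*(-339) = -1/12 + 5085 = 61019/12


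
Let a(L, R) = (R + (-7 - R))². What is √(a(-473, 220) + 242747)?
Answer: 2*√60699 ≈ 492.74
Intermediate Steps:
a(L, R) = 49 (a(L, R) = (-7)² = 49)
√(a(-473, 220) + 242747) = √(49 + 242747) = √242796 = 2*√60699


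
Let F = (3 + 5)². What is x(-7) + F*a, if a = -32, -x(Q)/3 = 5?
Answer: -2063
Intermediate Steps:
x(Q) = -15 (x(Q) = -3*5 = -15)
F = 64 (F = 8² = 64)
x(-7) + F*a = -15 + 64*(-32) = -15 - 2048 = -2063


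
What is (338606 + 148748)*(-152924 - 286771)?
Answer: -214287117030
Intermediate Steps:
(338606 + 148748)*(-152924 - 286771) = 487354*(-439695) = -214287117030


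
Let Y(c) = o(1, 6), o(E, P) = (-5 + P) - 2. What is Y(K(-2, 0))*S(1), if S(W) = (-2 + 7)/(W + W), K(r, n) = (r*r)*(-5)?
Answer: -5/2 ≈ -2.5000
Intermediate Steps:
K(r, n) = -5*r² (K(r, n) = r²*(-5) = -5*r²)
o(E, P) = -7 + P
Y(c) = -1 (Y(c) = -7 + 6 = -1)
S(W) = 5/(2*W) (S(W) = 5/((2*W)) = 5*(1/(2*W)) = 5/(2*W))
Y(K(-2, 0))*S(1) = -5/(2*1) = -5/2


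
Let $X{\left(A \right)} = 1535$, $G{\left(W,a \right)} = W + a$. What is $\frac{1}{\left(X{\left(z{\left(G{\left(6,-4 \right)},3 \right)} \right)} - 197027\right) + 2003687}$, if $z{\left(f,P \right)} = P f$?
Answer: $\frac{1}{1808195} \approx 5.5304 \cdot 10^{-7}$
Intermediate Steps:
$\frac{1}{\left(X{\left(z{\left(G{\left(6,-4 \right)},3 \right)} \right)} - 197027\right) + 2003687} = \frac{1}{\left(1535 - 197027\right) + 2003687} = \frac{1}{-195492 + 2003687} = \frac{1}{1808195}$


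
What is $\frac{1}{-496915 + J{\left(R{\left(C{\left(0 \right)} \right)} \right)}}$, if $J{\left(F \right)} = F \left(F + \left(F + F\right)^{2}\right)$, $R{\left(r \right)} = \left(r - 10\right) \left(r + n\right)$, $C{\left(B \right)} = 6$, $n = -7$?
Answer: $- \frac{1}{496643} \approx -2.0135 \cdot 10^{-6}$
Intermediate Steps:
$R{\left(r \right)} = \left(-10 + r\right) \left(-7 + r\right)$ ($R{\left(r \right)} = \left(r - 10\right) \left(r - 7\right) = \left(-10 + r\right) \left(-7 + r\right)$)
$J{\left(F \right)} = F \left(F + 4 F^{2}\right)$ ($J{\left(F \right)} = F \left(F + \left(2 F\right)^{2}\right) = F \left(F + 4 F^{2}\right)$)
$\frac{1}{-496915 + J{\left(R{\left(C{\left(0 \right)} \right)} \right)}} = \frac{1}{-496915 + \left(70 + 6^{2} - 102\right)^{2} \left(1 + 4 \left(70 + 6^{2} - 102\right)\right)} = \frac{1}{-496915 + \left(70 + 36 - 102\right)^{2} \left(1 + 4 \left(70 + 36 - 102\right)\right)} = \frac{1}{-496915 + 4^{2} \left(1 + 4 \cdot 4\right)} = \frac{1}{-496915 + 16 \left(1 + 16\right)} = \frac{1}{-496915 + 16 \cdot 17} = \frac{1}{-496915 + 272} = \frac{1}{-496643} = - \frac{1}{496643}$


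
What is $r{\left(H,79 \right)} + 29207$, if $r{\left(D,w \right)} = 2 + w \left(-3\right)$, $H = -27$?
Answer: $28972$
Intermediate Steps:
$r{\left(D,w \right)} = 2 - 3 w$
$r{\left(H,79 \right)} + 29207 = \left(2 - 237\right) + 29207 = -235 + 29207 = 28972$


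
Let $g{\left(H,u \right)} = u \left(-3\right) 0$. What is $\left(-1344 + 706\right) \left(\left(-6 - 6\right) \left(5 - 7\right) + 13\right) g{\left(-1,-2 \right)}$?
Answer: $0$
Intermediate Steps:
$g{\left(H,u \right)} = 0$ ($g{\left(H,u \right)} = - 3 u 0 = 0$)
$\left(-1344 + 706\right) \left(\left(-6 - 6\right) \left(5 - 7\right) + 13\right) g{\left(-1,-2 \right)} = \left(-1344 + 706\right) \left(\left(-6 - 6\right) \left(5 - 7\right) + 13\right) 0 = - 638 \left(\left(-12\right) \left(-2\right) + 13\right) 0 = - 638 \left(24 + 13\right) 0 = - 638 \cdot 37 \cdot 0 = \left(-638\right) 0 = 0$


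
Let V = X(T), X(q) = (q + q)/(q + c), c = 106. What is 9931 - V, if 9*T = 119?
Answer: 10655725/1073 ≈ 9930.8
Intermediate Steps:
T = 119/9 (T = (⅑)*119 = 119/9 ≈ 13.222)
X(q) = 2*q/(106 + q) (X(q) = (q + q)/(q + 106) = (2*q)/(106 + q) = 2*q/(106 + q))
V = 238/1073 (V = 2*(119/9)/(106 + 119/9) = 2*(119/9)/(1073/9) = 2*(119/9)*(9/1073) = 238/1073 ≈ 0.22181)
9931 - V = 9931 - 1*238/1073 = 9931 - 238/1073 = 10655725/1073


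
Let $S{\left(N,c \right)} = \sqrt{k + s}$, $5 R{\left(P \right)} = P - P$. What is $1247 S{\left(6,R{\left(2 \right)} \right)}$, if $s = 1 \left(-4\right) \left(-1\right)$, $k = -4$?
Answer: $0$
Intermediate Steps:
$R{\left(P \right)} = 0$ ($R{\left(P \right)} = \frac{P - P}{5} = \frac{1}{5} \cdot 0 = 0$)
$s = 4$ ($s = \left(-4\right) \left(-1\right) = 4$)
$S{\left(N,c \right)} = 0$ ($S{\left(N,c \right)} = \sqrt{-4 + 4} = \sqrt{0} = 0$)
$1247 S{\left(6,R{\left(2 \right)} \right)} = 1247 \cdot 0 = 0$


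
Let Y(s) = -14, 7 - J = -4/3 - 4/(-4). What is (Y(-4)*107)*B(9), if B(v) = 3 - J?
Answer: 19474/3 ≈ 6491.3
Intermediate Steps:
J = 22/3 (J = 7 - (-4/3 - 4/(-4)) = 7 - (-4*1/3 - 4*(-1/4)) = 7 - (-4/3 + 1) = 7 - 1*(-1/3) = 7 + 1/3 = 22/3 ≈ 7.3333)
B(v) = -13/3 (B(v) = 3 - 1*22/3 = 3 - 22/3 = -13/3)
(Y(-4)*107)*B(9) = -14*107*(-13/3) = -1498*(-13/3) = 19474/3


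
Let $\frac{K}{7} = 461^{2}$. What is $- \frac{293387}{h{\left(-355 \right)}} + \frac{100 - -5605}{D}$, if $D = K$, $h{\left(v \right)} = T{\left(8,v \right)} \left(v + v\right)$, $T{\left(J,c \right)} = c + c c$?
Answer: $\frac{135069844127}{18962334989700} \approx 0.0071231$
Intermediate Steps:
$T{\left(J,c \right)} = c + c^{2}$
$K = 1487647$ ($K = 7 \cdot 461^{2} = 7 \cdot 212521 = 1487647$)
$h{\left(v \right)} = 2 v^{2} \left(1 + v\right)$ ($h{\left(v \right)} = v \left(1 + v\right) \left(v + v\right) = v \left(1 + v\right) 2 v = 2 v^{2} \left(1 + v\right)$)
$D = 1487647$
$- \frac{293387}{h{\left(-355 \right)}} + \frac{100 - -5605}{D} = - \frac{293387}{2 \left(-355\right)^{2} \left(1 - 355\right)} + \frac{100 - -5605}{1487647} = - \frac{293387}{2 \cdot 126025 \left(-354\right)} + \left(100 + 5605\right) \frac{1}{1487647} = - \frac{293387}{-89225700} + 5705 \cdot \frac{1}{1487647} = \left(-293387\right) \left(- \frac{1}{89225700}\right) + \frac{815}{212521} = \frac{293387}{89225700} + \frac{815}{212521} = \frac{135069844127}{18962334989700}$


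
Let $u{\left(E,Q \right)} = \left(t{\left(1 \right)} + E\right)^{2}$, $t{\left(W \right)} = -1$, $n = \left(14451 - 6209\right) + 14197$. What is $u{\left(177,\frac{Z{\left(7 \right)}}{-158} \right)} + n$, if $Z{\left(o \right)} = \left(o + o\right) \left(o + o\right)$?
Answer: $53415$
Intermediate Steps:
$Z{\left(o \right)} = 4 o^{2}$ ($Z{\left(o \right)} = 2 o 2 o = 4 o^{2}$)
$n = 22439$ ($n = 8242 + 14197 = 22439$)
$u{\left(E,Q \right)} = \left(-1 + E\right)^{2}$
$u{\left(177,\frac{Z{\left(7 \right)}}{-158} \right)} + n = \left(-1 + 177\right)^{2} + 22439 = 176^{2} + 22439 = 30976 + 22439 = 53415$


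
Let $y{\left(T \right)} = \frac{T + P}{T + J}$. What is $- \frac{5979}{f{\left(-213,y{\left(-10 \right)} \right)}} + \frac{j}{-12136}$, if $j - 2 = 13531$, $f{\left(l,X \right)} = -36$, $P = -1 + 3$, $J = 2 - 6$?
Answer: $\frac{6006163}{36408} \approx 164.97$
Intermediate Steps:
$J = -4$ ($J = 2 - 6 = -4$)
$P = 2$
$y{\left(T \right)} = \frac{2 + T}{-4 + T}$ ($y{\left(T \right)} = \frac{T + 2}{T - 4} = \frac{2 + T}{-4 + T}$)
$j = 13533$ ($j = 2 + 13531 = 13533$)
$- \frac{5979}{f{\left(-213,y{\left(-10 \right)} \right)}} + \frac{j}{-12136} = - \frac{5979}{-36} + \frac{13533}{-12136} = \left(-5979\right) \left(- \frac{1}{36}\right) + 13533 \left(- \frac{1}{12136}\right) = \frac{1993}{12} - \frac{13533}{12136} = \frac{6006163}{36408}$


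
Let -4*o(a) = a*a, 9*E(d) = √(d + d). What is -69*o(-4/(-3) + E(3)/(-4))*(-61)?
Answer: -540155/288 + 1403*√6/18 ≈ -1684.6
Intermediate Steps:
E(d) = √2*√d/9 (E(d) = √(d + d)/9 = √(2*d)/9 = (√2*√d)/9 = √2*√d/9)
o(a) = -a²/4 (o(a) = -a*a/4 = -a²/4)
-69*o(-4/(-3) + E(3)/(-4))*(-61) = -(-69)*(-4/(-3) + (√2*√3/9)/(-4))²/4*(-61) = -(-69)*(-4*(-⅓) + (√6/9)*(-¼))²/4*(-61) = -(-69)*(4/3 - √6/36)²/4*(-61) = (69*(4/3 - √6/36)²/4)*(-61) = -4209*(4/3 - √6/36)²/4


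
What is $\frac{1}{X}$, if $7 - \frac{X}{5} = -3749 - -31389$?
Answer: $- \frac{1}{138165} \approx -7.2377 \cdot 10^{-6}$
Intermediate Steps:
$X = -138165$ ($X = 35 - 5 \left(-3749 - -31389\right) = 35 - 5 \left(-3749 + 31389\right) = 35 - 138200 = -138165$)
$\frac{1}{X} = \frac{1}{-138165} = - \frac{1}{138165}$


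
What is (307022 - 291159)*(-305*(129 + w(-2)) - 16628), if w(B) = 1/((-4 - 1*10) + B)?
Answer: -14201556969/16 ≈ -8.8760e+8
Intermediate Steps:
w(B) = 1/(-14 + B) (w(B) = 1/((-4 - 10) + B) = 1/(-14 + B))
(307022 - 291159)*(-305*(129 + w(-2)) - 16628) = (307022 - 291159)*(-305*(129 + 1/(-14 - 2)) - 16628) = 15863*(-305*(129 + 1/(-16)) - 16628) = 15863*(-305*(129 - 1/16) - 16628) = 15863*(-305*2063/16 - 16628) = 15863*(-629215/16 - 16628) = 15863*(-895263/16) = -14201556969/16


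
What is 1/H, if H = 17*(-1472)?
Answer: -1/25024 ≈ -3.9962e-5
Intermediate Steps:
H = -25024
1/H = 1/(-25024) = -1/25024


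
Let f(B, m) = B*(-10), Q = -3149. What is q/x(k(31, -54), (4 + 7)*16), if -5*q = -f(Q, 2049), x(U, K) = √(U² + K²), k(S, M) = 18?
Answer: 3149*√313/1565 ≈ 35.598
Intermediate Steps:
f(B, m) = -10*B
x(U, K) = √(K² + U²)
q = 6298 (q = -(-1)*(-10*(-3149))/5 = -(-1)*31490/5 = -⅕*(-31490) = 6298)
q/x(k(31, -54), (4 + 7)*16) = 6298/(√(((4 + 7)*16)² + 18²)) = 6298/(√((11*16)² + 324)) = 6298/(√(176² + 324)) = 6298/(√(30976 + 324)) = 6298/(√31300) = 6298/((10*√313)) = 6298*(√313/3130) = 3149*√313/1565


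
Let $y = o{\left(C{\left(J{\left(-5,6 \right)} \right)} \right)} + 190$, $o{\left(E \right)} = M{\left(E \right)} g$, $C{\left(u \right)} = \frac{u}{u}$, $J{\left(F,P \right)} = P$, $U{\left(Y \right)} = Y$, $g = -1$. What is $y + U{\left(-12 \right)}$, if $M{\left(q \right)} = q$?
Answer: $177$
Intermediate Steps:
$C{\left(u \right)} = 1$
$o{\left(E \right)} = - E$ ($o{\left(E \right)} = E \left(-1\right) = - E$)
$y = 189$ ($y = \left(-1\right) 1 + 190 = -1 + 190 = 189$)
$y + U{\left(-12 \right)} = 189 - 12 = 177$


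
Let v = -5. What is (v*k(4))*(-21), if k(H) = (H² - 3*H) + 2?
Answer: 630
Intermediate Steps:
k(H) = 2 + H² - 3*H
(v*k(4))*(-21) = -5*(2 + 4² - 3*4)*(-21) = -5*(2 + 16 - 12)*(-21) = -5*6*(-21) = -30*(-21) = 630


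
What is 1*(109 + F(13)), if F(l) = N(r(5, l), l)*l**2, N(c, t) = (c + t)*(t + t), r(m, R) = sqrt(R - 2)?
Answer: 57231 + 4394*sqrt(11) ≈ 71804.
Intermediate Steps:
r(m, R) = sqrt(-2 + R)
N(c, t) = 2*t*(c + t) (N(c, t) = (c + t)*(2*t) = 2*t*(c + t))
F(l) = 2*l**3*(l + sqrt(-2 + l)) (F(l) = (2*l*(sqrt(-2 + l) + l))*l**2 = (2*l*(l + sqrt(-2 + l)))*l**2 = 2*l**3*(l + sqrt(-2 + l)))
1*(109 + F(13)) = 1*(109 + 2*13**3*(13 + sqrt(-2 + 13))) = 1*(109 + 2*2197*(13 + sqrt(11))) = 1*(109 + (57122 + 4394*sqrt(11))) = 1*(57231 + 4394*sqrt(11)) = 57231 + 4394*sqrt(11)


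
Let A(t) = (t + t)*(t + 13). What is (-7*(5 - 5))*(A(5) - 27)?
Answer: 0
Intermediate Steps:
A(t) = 2*t*(13 + t) (A(t) = (2*t)*(13 + t) = 2*t*(13 + t))
(-7*(5 - 5))*(A(5) - 27) = (-7*(5 - 5))*(2*5*(13 + 5) - 27) = (-7*0)*(2*5*18 - 27) = 0*(180 - 27) = 0*153 = 0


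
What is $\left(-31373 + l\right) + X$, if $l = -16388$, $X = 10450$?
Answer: $-37311$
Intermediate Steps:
$\left(-31373 + l\right) + X = \left(-31373 - 16388\right) + 10450 = -47761 + 10450 = -37311$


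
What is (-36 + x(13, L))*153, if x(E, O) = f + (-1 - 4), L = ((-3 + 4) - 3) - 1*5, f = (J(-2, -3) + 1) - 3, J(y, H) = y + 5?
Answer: -6120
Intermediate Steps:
J(y, H) = 5 + y
f = 1 (f = ((5 - 2) + 1) - 3 = (3 + 1) - 3 = 4 - 3 = 1)
L = -7 (L = (1 - 3) - 5 = -2 - 5 = -7)
x(E, O) = -4 (x(E, O) = 1 + (-1 - 4) = 1 - 5 = -4)
(-36 + x(13, L))*153 = (-36 - 4)*153 = -40*153 = -6120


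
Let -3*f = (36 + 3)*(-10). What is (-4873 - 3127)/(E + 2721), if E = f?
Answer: -8000/2851 ≈ -2.8060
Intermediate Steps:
f = 130 (f = -(36 + 3)*(-10)/3 = -13*(-10) = -⅓*(-390) = 130)
E = 130
(-4873 - 3127)/(E + 2721) = (-4873 - 3127)/(130 + 2721) = -8000/2851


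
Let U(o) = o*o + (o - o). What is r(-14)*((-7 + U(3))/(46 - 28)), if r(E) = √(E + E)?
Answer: 2*I*√7/9 ≈ 0.58794*I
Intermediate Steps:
U(o) = o² (U(o) = o² + 0 = o²)
r(E) = √2*√E (r(E) = √(2*E) = √2*√E)
r(-14)*((-7 + U(3))/(46 - 28)) = (√2*√(-14))*((-7 + 3²)/(46 - 28)) = (√2*(I*√14))*((-7 + 9)/18) = (2*I*√7)*(2*(1/18)) = (2*I*√7)*(⅑) = 2*I*√7/9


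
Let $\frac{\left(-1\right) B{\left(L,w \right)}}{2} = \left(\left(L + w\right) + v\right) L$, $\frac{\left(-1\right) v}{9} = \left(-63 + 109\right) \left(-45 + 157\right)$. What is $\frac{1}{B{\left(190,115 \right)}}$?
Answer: $\frac{1}{17503940} \approx 5.713 \cdot 10^{-8}$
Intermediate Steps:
$v = -46368$ ($v = - 9 \left(-63 + 109\right) \left(-45 + 157\right) = - 9 \cdot 46 \cdot 112 = \left(-9\right) 5152 = -46368$)
$B{\left(L,w \right)} = - 2 L \left(-46368 + L + w\right)$ ($B{\left(L,w \right)} = - 2 \left(\left(L + w\right) - 46368\right) L = - 2 \left(-46368 + L + w\right) L = - 2 L \left(-46368 + L + w\right)$)
$\frac{1}{B{\left(190,115 \right)}} = \frac{1}{2 \cdot 190 \left(46368 - 190 - 115\right)} = \frac{1}{2 \cdot 190 \cdot 46063} = \frac{1}{17503940}$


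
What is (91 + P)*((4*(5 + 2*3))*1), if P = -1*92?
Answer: -44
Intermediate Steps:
P = -92
(91 + P)*((4*(5 + 2*3))*1) = (91 - 92)*((4*(5 + 2*3))*1) = -4*(5 + 6) = -4*11 = -44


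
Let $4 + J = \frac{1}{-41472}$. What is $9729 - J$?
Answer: $\frac{403646977}{41472} \approx 9733.0$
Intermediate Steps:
$J = - \frac{165889}{41472}$ ($J = -4 + \frac{1}{-41472} = -4 - \frac{1}{41472} = - \frac{165889}{41472} \approx -4.0$)
$9729 - J = 9729 - - \frac{165889}{41472} = 9729 + \frac{165889}{41472} = \frac{403646977}{41472}$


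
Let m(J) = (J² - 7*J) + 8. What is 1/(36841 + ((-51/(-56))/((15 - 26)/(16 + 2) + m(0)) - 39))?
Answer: 3724/137051107 ≈ 2.7172e-5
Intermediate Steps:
m(J) = 8 + J² - 7*J
1/(36841 + ((-51/(-56))/((15 - 26)/(16 + 2) + m(0)) - 39)) = 1/(36841 + ((-51/(-56))/((15 - 26)/(16 + 2) + (8 + 0² - 7*0)) - 39)) = 1/(36841 + ((-51*(-1/56))/(-11/18 + (8 + 0 + 0)) - 39)) = 1/(36841 + ((51/56)/(-11*1/18 + 8) - 39)) = 1/(36841 + ((51/56)/(-11/18 + 8) - 39)) = 1/(36841 + ((51/56)/(133/18) - 39)) = 1/(36841 + ((18/133)*(51/56) - 39)) = 1/(36841 + (459/3724 - 39)) = 1/(36841 - 144777/3724) = 1/(137051107/3724) = 3724/137051107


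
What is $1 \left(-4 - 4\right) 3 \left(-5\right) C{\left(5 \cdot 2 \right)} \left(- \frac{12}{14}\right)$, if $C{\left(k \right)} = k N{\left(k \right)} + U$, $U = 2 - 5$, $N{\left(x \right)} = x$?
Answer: $- \frac{69840}{7} \approx -9977.1$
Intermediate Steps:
$U = -3$
$C{\left(k \right)} = -3 + k^{2}$ ($C{\left(k \right)} = k k - 3 = k^{2} - 3 = -3 + k^{2}$)
$1 \left(-4 - 4\right) 3 \left(-5\right) C{\left(5 \cdot 2 \right)} \left(- \frac{12}{14}\right) = 1 \left(-4 - 4\right) 3 \left(-5\right) \left(-3 + \left(5 \cdot 2\right)^{2}\right) \left(- \frac{12}{14}\right) = 1 \left(-8\right) \left(- 15 \left(-3 + 10^{2}\right)\right) \left(\left(-12\right) \frac{1}{14}\right) = - 8 \left(- 15 \left(-3 + 100\right)\right) \left(- \frac{6}{7}\right) = - 8 \left(\left(-15\right) 97\right) \left(- \frac{6}{7}\right) = \left(-8\right) \left(-1455\right) \left(- \frac{6}{7}\right) = 11640 \left(- \frac{6}{7}\right) = - \frac{69840}{7}$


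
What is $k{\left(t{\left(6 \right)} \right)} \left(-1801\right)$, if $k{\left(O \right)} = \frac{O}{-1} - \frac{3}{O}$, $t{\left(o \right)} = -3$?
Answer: $-7204$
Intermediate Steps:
$k{\left(O \right)} = - O - \frac{3}{O}$ ($k{\left(O \right)} = O \left(-1\right) - \frac{3}{O} = - O - \frac{3}{O}$)
$k{\left(t{\left(6 \right)} \right)} \left(-1801\right) = \left(\left(-1\right) \left(-3\right) - \frac{3}{-3}\right) \left(-1801\right) = \left(3 - -1\right) \left(-1801\right) = \left(3 + 1\right) \left(-1801\right) = 4 \left(-1801\right) = -7204$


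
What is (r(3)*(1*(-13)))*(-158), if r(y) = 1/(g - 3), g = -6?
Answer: -2054/9 ≈ -228.22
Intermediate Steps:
r(y) = -1/9 (r(y) = 1/(-6 - 3) = 1/(-9) = -1/9)
(r(3)*(1*(-13)))*(-158) = -(-13)/9*(-158) = -1/9*(-13)*(-158) = (13/9)*(-158) = -2054/9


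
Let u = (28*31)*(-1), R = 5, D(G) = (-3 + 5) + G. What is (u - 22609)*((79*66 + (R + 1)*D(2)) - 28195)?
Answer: 538961489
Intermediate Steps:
D(G) = 2 + G
u = -868 (u = 868*(-1) = -868)
(u - 22609)*((79*66 + (R + 1)*D(2)) - 28195) = (-868 - 22609)*((79*66 + (5 + 1)*(2 + 2)) - 28195) = -23477*((5214 + 6*4) - 28195) = -23477*((5214 + 24) - 28195) = -23477*(5238 - 28195) = -23477*(-22957) = 538961489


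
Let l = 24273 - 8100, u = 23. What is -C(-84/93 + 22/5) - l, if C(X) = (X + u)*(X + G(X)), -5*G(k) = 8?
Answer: -389763783/24025 ≈ -16223.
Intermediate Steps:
G(k) = -8/5 (G(k) = -1/5*8 = -8/5)
C(X) = (23 + X)*(-8/5 + X) (C(X) = (X + 23)*(X - 8/5) = (23 + X)*(-8/5 + X))
l = 16173
-C(-84/93 + 22/5) - l = -(-184/5 + (-84/93 + 22/5)**2 + 107*(-84/93 + 22/5)/5) - 1*16173 = -(-184/5 + (-84*1/93 + 22*(1/5))**2 + 107*(-84*1/93 + 22*(1/5))/5) - 16173 = -(-184/5 + (-28/31 + 22/5)**2 + 107*(-28/31 + 22/5)/5) - 16173 = -(-184/5 + (542/155)**2 + (107/5)*(542/155)) - 16173 = -(-184/5 + 293764/24025 + 57994/775) - 16173 = -1*1207458/24025 - 16173 = -1207458/24025 - 16173 = -389763783/24025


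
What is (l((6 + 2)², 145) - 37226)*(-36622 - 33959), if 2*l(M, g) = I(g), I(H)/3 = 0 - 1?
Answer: 5255108355/2 ≈ 2.6276e+9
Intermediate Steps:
I(H) = -3 (I(H) = 3*(0 - 1) = 3*(-1) = -3)
l(M, g) = -3/2 (l(M, g) = (½)*(-3) = -3/2)
(l((6 + 2)², 145) - 37226)*(-36622 - 33959) = (-3/2 - 37226)*(-36622 - 33959) = -74455/2*(-70581) = 5255108355/2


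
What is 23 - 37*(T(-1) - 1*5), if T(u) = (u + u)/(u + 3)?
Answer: 245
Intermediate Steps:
T(u) = 2*u/(3 + u) (T(u) = (2*u)/(3 + u) = 2*u/(3 + u))
23 - 37*(T(-1) - 1*5) = 23 - 37*(2*(-1)/(3 - 1) - 1*5) = 23 - 37*(2*(-1)/2 - 5) = 23 - 37*(2*(-1)*(½) - 5) = 23 - 37*(-1 - 5) = 23 - 37*(-6) = 23 + 222 = 245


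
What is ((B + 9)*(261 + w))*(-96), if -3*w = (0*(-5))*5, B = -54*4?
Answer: 5186592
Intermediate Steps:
B = -216
w = 0 (w = -0*(-5)*5/3 = -0*5 = -⅓*0 = 0)
((B + 9)*(261 + w))*(-96) = ((-216 + 9)*(261 + 0))*(-96) = -207*261*(-96) = -54027*(-96) = 5186592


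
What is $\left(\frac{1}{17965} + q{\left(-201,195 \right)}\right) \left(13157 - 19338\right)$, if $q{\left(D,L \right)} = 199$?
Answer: $- \frac{22097297516}{17965} \approx -1.23 \cdot 10^{6}$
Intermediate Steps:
$\left(\frac{1}{17965} + q{\left(-201,195 \right)}\right) \left(13157 - 19338\right) = \left(\frac{1}{17965} + 199\right) \left(13157 - 19338\right) = \left(\frac{1}{17965} + 199\right) \left(-6181\right) = \frac{3575036}{17965} \left(-6181\right) = - \frac{22097297516}{17965}$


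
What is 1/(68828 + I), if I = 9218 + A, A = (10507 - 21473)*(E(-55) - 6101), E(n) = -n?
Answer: 1/66378482 ≈ 1.5065e-8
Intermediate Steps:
A = 66300436 (A = (10507 - 21473)*(-1*(-55) - 6101) = -10966*(55 - 6101) = -10966*(-6046) = 66300436)
I = 66309654 (I = 9218 + 66300436 = 66309654)
1/(68828 + I) = 1/(68828 + 66309654) = 1/66378482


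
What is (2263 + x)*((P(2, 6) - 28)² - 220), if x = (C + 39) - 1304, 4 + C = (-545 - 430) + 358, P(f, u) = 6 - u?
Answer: 212628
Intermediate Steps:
C = -621 (C = -4 + ((-545 - 430) + 358) = -4 + (-975 + 358) = -4 - 617 = -621)
x = -1886 (x = (-621 + 39) - 1304 = -582 - 1304 = -1886)
(2263 + x)*((P(2, 6) - 28)² - 220) = (2263 - 1886)*(((6 - 1*6) - 28)² - 220) = 377*(((6 - 6) - 28)² - 220) = 377*((0 - 28)² - 220) = 377*((-28)² - 220) = 377*(784 - 220) = 377*564 = 212628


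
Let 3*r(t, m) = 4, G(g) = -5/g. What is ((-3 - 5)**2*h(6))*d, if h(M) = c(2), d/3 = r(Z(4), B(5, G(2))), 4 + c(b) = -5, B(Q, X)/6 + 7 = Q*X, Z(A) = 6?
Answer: -2304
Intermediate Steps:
B(Q, X) = -42 + 6*Q*X (B(Q, X) = -42 + 6*(Q*X) = -42 + 6*Q*X)
r(t, m) = 4/3 (r(t, m) = (1/3)*4 = 4/3)
c(b) = -9 (c(b) = -4 - 5 = -9)
d = 4 (d = 3*(4/3) = 4)
h(M) = -9
((-3 - 5)**2*h(6))*d = ((-3 - 5)**2*(-9))*4 = ((-8)**2*(-9))*4 = (64*(-9))*4 = -576*4 = -2304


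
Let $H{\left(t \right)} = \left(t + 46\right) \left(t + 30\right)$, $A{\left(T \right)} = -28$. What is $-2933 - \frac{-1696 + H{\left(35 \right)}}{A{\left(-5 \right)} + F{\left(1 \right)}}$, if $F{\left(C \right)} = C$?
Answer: $- \frac{75622}{27} \approx -2800.8$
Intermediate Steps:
$H{\left(t \right)} = \left(30 + t\right) \left(46 + t\right)$ ($H{\left(t \right)} = \left(46 + t\right) \left(30 + t\right) = \left(30 + t\right) \left(46 + t\right)$)
$-2933 - \frac{-1696 + H{\left(35 \right)}}{A{\left(-5 \right)} + F{\left(1 \right)}} = -2933 - \frac{-1696 + \left(1380 + 35^{2} + 76 \cdot 35\right)}{-28 + 1} = -2933 - \frac{-1696 + \left(1380 + 1225 + 2660\right)}{-27} = -2933 - \left(-1696 + 5265\right) \left(- \frac{1}{27}\right) = -2933 - 3569 \left(- \frac{1}{27}\right) = -2933 - - \frac{3569}{27} = -2933 + \frac{3569}{27} = - \frac{75622}{27}$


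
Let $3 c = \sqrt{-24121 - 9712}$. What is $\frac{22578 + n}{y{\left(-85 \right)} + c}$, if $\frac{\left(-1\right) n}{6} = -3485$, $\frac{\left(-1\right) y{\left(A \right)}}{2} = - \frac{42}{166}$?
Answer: $\frac{1364392512}{233091413} - \frac{898766496 i \sqrt{33833}}{233091413} \approx 5.8535 - 709.24 i$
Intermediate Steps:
$y{\left(A \right)} = \frac{42}{83}$ ($y{\left(A \right)} = - 2 \left(- \frac{42}{166}\right) = - 2 \left(\left(-42\right) \frac{1}{166}\right) = \left(-2\right) \left(- \frac{21}{83}\right) = \frac{42}{83}$)
$n = 20910$ ($n = \left(-6\right) \left(-3485\right) = 20910$)
$c = \frac{i \sqrt{33833}}{3}$ ($c = \frac{\sqrt{-24121 - 9712}}{3} = \frac{\sqrt{-33833}}{3} = \frac{i \sqrt{33833}}{3} \approx 61.313 i$)
$\frac{22578 + n}{y{\left(-85 \right)} + c} = \frac{22578 + 20910}{\frac{42}{83} + \frac{i \sqrt{33833}}{3}} = \frac{43488}{\frac{42}{83} + \frac{i \sqrt{33833}}{3}}$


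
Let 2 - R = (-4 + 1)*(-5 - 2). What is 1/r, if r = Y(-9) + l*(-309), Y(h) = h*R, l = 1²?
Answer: -1/138 ≈ -0.0072464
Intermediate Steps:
R = -19 (R = 2 - (-4 + 1)*(-5 - 2) = 2 - (-3)*(-7) = 2 - 1*21 = 2 - 21 = -19)
l = 1
Y(h) = -19*h (Y(h) = h*(-19) = -19*h)
r = -138 (r = -19*(-9) + 1*(-309) = 171 - 309 = -138)
1/r = 1/(-138) = -1/138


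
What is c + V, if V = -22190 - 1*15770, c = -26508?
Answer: -64468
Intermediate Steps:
V = -37960 (V = -22190 - 15770 = -37960)
c + V = -26508 - 37960 = -64468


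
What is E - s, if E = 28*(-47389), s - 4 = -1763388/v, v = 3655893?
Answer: -1616996011580/1218631 ≈ -1.3269e+6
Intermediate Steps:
s = 4286728/1218631 (s = 4 - 1763388/3655893 = 4 - 1763388*1/3655893 = 4 - 587796/1218631 = 4286728/1218631 ≈ 3.5177)
E = -1326892
E - s = -1326892 - 1*4286728/1218631 = -1326892 - 4286728/1218631 = -1616996011580/1218631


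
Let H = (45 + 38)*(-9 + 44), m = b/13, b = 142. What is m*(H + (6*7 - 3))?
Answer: 418048/13 ≈ 32158.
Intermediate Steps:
m = 142/13 ≈ 10.923
H = 2905 (H = 83*35 = 2905)
m*(H + (6*7 - 3)) = 142*(2905 + (6*7 - 3))/13 = 142*(2905 + (42 - 3))/13 = 142*(2905 + 39)/13 = (142/13)*2944 = 418048/13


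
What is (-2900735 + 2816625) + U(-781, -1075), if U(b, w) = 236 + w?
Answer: -84949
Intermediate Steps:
(-2900735 + 2816625) + U(-781, -1075) = (-2900735 + 2816625) + (236 - 1075) = -84110 - 839 = -84949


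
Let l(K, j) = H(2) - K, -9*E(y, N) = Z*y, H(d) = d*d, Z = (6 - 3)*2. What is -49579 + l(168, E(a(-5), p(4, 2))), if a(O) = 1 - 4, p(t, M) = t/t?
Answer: -49743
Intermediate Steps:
p(t, M) = 1
a(O) = -3
Z = 6 (Z = 3*2 = 6)
H(d) = d**2
E(y, N) = -2*y/3
l(K, j) = 4 - K (l(K, j) = 2**2 - K = 4 - K)
-49579 + l(168, E(a(-5), p(4, 2))) = -49579 + (4 - 1*168) = -49579 + (4 - 168) = -49579 - 164 = -49743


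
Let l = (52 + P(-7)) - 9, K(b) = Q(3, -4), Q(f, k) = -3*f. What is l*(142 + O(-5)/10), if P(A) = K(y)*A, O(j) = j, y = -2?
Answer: 14999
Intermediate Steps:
K(b) = -9 (K(b) = -3*3 = -9)
P(A) = -9*A
l = 106 (l = (52 - 9*(-7)) - 9 = (52 + 63) - 9 = 115 - 9 = 106)
l*(142 + O(-5)/10) = 106*(142 - 5/10) = 106*(142 - 5*⅒) = 106*(142 - ½) = 106*(283/2) = 14999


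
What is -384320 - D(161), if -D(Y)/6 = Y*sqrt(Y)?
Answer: -384320 + 966*sqrt(161) ≈ -3.7206e+5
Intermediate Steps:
D(Y) = -6*Y**(3/2) (D(Y) = -6*Y*sqrt(Y) = -6*Y**(3/2))
-384320 - D(161) = -384320 - (-6)*161**(3/2) = -384320 - (-6)*161*sqrt(161) = -384320 - (-966)*sqrt(161) = -384320 + 966*sqrt(161)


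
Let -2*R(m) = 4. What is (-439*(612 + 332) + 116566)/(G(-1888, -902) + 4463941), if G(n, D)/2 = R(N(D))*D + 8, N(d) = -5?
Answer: -1610/24149 ≈ -0.066669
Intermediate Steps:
R(m) = -2 (R(m) = -½*4 = -2)
G(n, D) = 16 - 4*D (G(n, D) = 2*(-2*D + 8) = 2*(8 - 2*D) = 16 - 4*D)
(-439*(612 + 332) + 116566)/(G(-1888, -902) + 4463941) = (-439*(612 + 332) + 116566)/((16 - 4*(-902)) + 4463941) = (-439*944 + 116566)/((16 + 3608) + 4463941) = (-414416 + 116566)/(3624 + 4463941) = -297850/4467565 = -297850*1/4467565 = -1610/24149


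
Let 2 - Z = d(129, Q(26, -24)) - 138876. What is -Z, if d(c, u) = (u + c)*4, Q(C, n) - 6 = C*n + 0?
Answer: -140834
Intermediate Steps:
Q(C, n) = 6 + C*n (Q(C, n) = 6 + (C*n + 0) = 6 + C*n)
d(c, u) = 4*c + 4*u (d(c, u) = (c + u)*4 = 4*c + 4*u)
Z = 140834 (Z = 2 - ((4*129 + 4*(6 + 26*(-24))) - 138876) = 2 - ((516 + 4*(6 - 624)) - 138876) = 2 - ((516 + 4*(-618)) - 138876) = 2 - ((516 - 2472) - 138876) = 2 - (-1956 - 138876) = 2 - 1*(-140832) = 2 + 140832 = 140834)
-Z = -1*140834 = -140834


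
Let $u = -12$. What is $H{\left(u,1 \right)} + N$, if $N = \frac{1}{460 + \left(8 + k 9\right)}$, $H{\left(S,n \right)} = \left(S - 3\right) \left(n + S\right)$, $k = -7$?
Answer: $\frac{66826}{405} \approx 165.0$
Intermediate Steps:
$H{\left(S,n \right)} = \left(-3 + S\right) \left(S + n\right)$
$N = \frac{1}{405}$ ($N = \frac{1}{460 + \left(8 - 63\right)} = \frac{1}{460 - 55} = \frac{1}{405} \approx 0.0024691$)
$H{\left(u,1 \right)} + N = \left(\left(-12\right)^{2} - -36 - 3 - 12\right) + \frac{1}{405} = \left(144 + 36 - 3 - 12\right) + \frac{1}{405} = 165 + \frac{1}{405} = \frac{66826}{405}$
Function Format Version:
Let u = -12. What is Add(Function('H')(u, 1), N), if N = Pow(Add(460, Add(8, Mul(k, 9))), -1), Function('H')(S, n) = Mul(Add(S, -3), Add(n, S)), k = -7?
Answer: Rational(66826, 405) ≈ 165.00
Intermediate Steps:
Function('H')(S, n) = Mul(Add(-3, S), Add(S, n))
N = Rational(1, 405) (N = Pow(Add(460, Add(8, Mul(-7, 9))), -1) = Pow(Add(460, Add(8, -63)), -1) = Pow(Add(460, -55), -1) = Pow(405, -1) = Rational(1, 405) ≈ 0.0024691)
Add(Function('H')(u, 1), N) = Add(Add(Pow(-12, 2), Mul(-3, -12), Mul(-3, 1), Mul(-12, 1)), Rational(1, 405)) = Add(Add(144, 36, -3, -12), Rational(1, 405)) = Add(165, Rational(1, 405)) = Rational(66826, 405)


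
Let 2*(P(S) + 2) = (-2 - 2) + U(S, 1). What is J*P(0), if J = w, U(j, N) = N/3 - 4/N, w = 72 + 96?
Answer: -980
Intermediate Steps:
w = 168
U(j, N) = -4/N + N/3 (U(j, N) = N*(1/3) - 4/N = N/3 - 4/N = -4/N + N/3)
P(S) = -35/6 (P(S) = -2 + ((-2 - 2) + (-4/1 + (1/3)*1))/2 = -2 + (-4 + (-4*1 + 1/3))/2 = -2 + (-4 + (-4 + 1/3))/2 = -2 + (-4 - 11/3)/2 = -2 + (1/2)*(-23/3) = -2 - 23/6 = -35/6)
J = 168
J*P(0) = 168*(-35/6) = -980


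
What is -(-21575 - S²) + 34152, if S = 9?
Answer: 55808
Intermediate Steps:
-(-21575 - S²) + 34152 = -(-21575 - 1*9²) + 34152 = -(-21575 - 1*81) + 34152 = -(-21575 - 81) + 34152 = -1*(-21656) + 34152 = 21656 + 34152 = 55808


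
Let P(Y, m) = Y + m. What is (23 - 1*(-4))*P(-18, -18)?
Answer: -972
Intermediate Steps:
(23 - 1*(-4))*P(-18, -18) = (23 - 1*(-4))*(-18 - 18) = (23 + 4)*(-36) = 27*(-36) = -972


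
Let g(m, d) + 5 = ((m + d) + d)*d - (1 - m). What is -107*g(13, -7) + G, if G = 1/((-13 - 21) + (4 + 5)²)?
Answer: -70405/47 ≈ -1498.0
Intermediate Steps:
g(m, d) = -6 + m + d*(m + 2*d) (g(m, d) = -5 + (((m + d) + d)*d - (1 - m)) = -5 + (((d + m) + d)*d + (-1 + m)) = -5 + ((m + 2*d)*d + (-1 + m)) = -5 + (d*(m + 2*d) + (-1 + m)) = -5 + (-1 + m + d*(m + 2*d)) = -6 + m + d*(m + 2*d))
G = 1/47 (G = 1/(-34 + 9²) = 1/(-34 + 81) = 1/47 ≈ 0.021277)
-107*g(13, -7) + G = -107*(-6 + 13 + 2*(-7)² - 7*13) + 1/47 = -107*(-6 + 13 + 2*49 - 91) + 1/47 = -107*(-6 + 13 + 98 - 91) + 1/47 = -107*14 + 1/47 = -1498 + 1/47 = -70405/47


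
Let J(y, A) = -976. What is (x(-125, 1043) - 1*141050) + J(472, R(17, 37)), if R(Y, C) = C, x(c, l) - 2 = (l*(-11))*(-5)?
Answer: -84659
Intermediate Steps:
x(c, l) = 2 + 55*l (x(c, l) = 2 + (l*(-11))*(-5) = 2 - 11*l*(-5) = 2 + 55*l)
(x(-125, 1043) - 1*141050) + J(472, R(17, 37)) = ((2 + 55*1043) - 1*141050) - 976 = ((2 + 57365) - 141050) - 976 = (57367 - 141050) - 976 = -83683 - 976 = -84659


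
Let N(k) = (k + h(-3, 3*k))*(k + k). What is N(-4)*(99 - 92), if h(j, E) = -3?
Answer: 392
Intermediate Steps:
N(k) = 2*k*(-3 + k) (N(k) = (k - 3)*(k + k) = (-3 + k)*(2*k) = 2*k*(-3 + k))
N(-4)*(99 - 92) = (2*(-4)*(-3 - 4))*(99 - 92) = (2*(-4)*(-7))*7 = 56*7 = 392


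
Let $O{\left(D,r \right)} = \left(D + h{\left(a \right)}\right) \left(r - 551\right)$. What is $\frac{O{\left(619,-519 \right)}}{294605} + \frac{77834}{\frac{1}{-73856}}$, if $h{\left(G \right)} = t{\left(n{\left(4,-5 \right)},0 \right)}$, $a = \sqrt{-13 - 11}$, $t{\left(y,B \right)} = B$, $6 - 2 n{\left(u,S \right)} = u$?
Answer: $- \frac{338707834344050}{58921} \approx -5.7485 \cdot 10^{9}$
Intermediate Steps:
$n{\left(u,S \right)} = 3 - \frac{u}{2}$
$a = 2 i \sqrt{6}$ ($a = \sqrt{-24} = 2 i \sqrt{6} \approx 4.899 i$)
$h{\left(G \right)} = 0$
$O{\left(D,r \right)} = D \left(-551 + r\right)$ ($O{\left(D,r \right)} = \left(D + 0\right) \left(r - 551\right) = D \left(-551 + r\right)$)
$\frac{O{\left(619,-519 \right)}}{294605} + \frac{77834}{\frac{1}{-73856}} = \frac{619 \left(-551 - 519\right)}{294605} + \frac{77834}{\frac{1}{-73856}} = 619 \left(-1070\right) \frac{1}{294605} + \frac{77834}{- \frac{1}{73856}} = \left(-662330\right) \frac{1}{294605} + 77834 \left(-73856\right) = - \frac{132466}{58921} - 5748507904 = - \frac{338707834344050}{58921}$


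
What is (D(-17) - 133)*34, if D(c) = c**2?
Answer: 5304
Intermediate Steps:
(D(-17) - 133)*34 = ((-17)**2 - 133)*34 = (289 - 133)*34 = 156*34 = 5304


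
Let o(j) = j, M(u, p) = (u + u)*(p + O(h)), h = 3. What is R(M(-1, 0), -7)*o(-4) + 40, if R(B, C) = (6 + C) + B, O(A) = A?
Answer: 68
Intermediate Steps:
M(u, p) = 2*u*(3 + p) (M(u, p) = (u + u)*(p + 3) = (2*u)*(3 + p) = 2*u*(3 + p))
R(B, C) = 6 + B + C
R(M(-1, 0), -7)*o(-4) + 40 = (6 + 2*(-1)*(3 + 0) - 7)*(-4) + 40 = (6 + 2*(-1)*3 - 7)*(-4) + 40 = (6 - 6 - 7)*(-4) + 40 = -7*(-4) + 40 = 28 + 40 = 68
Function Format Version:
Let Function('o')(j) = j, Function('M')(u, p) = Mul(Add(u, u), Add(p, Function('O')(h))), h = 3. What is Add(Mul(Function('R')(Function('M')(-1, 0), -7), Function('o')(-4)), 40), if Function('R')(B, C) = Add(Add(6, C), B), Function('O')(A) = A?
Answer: 68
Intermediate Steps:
Function('M')(u, p) = Mul(2, u, Add(3, p)) (Function('M')(u, p) = Mul(Add(u, u), Add(p, 3)) = Mul(Mul(2, u), Add(3, p)) = Mul(2, u, Add(3, p)))
Function('R')(B, C) = Add(6, B, C)
Add(Mul(Function('R')(Function('M')(-1, 0), -7), Function('o')(-4)), 40) = Add(Mul(Add(6, Mul(2, -1, Add(3, 0)), -7), -4), 40) = Add(Mul(Add(6, Mul(2, -1, 3), -7), -4), 40) = Add(Mul(Add(6, -6, -7), -4), 40) = Add(Mul(-7, -4), 40) = Add(28, 40) = 68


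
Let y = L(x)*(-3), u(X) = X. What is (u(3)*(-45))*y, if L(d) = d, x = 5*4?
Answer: 8100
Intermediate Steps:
x = 20
y = -60 (y = 20*(-3) = -60)
(u(3)*(-45))*y = (3*(-45))*(-60) = -135*(-60) = 8100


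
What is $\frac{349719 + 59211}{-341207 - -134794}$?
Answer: $- \frac{408930}{206413} \approx -1.9811$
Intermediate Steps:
$\frac{349719 + 59211}{-341207 - -134794} = \frac{408930}{-341207 + 134794} = \frac{408930}{-206413} = 408930 \left(- \frac{1}{206413}\right) = - \frac{408930}{206413}$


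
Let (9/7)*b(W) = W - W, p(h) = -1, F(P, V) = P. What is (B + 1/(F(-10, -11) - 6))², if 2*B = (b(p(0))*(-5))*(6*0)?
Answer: 1/256 ≈ 0.0039063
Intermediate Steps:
b(W) = 0 (b(W) = 7*(W - W)/9 = (7/9)*0 = 0)
B = 0 (B = ((0*(-5))*(6*0))/2 = (0*0)/2 = (½)*0 = 0)
(B + 1/(F(-10, -11) - 6))² = (0 + 1/(-10 - 6))² = (0 + 1/(-16))² = (0 - 1/16)² = (-1/16)² = 1/256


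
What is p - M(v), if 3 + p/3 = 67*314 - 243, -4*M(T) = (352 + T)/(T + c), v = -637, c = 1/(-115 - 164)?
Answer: 44342928411/710896 ≈ 62376.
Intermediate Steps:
c = -1/279 (c = 1/(-279) = -1/279 ≈ -0.0035842)
M(T) = -(352 + T)/(4*(-1/279 + T)) (M(T) = -(352 + T)/(4*(T - 1/279)) = -(352 + T)/(4*(-1/279 + T)))
p = 62376 (p = -9 + 3*(67*314 - 243) = -9 + 3*(21038 - 243) = -9 + 3*20795 = -9 + 62385 = 62376)
p - M(v) = 62376 - 279*(-352 - 1*(-637))/(4*(-1 + 279*(-637))) = 62376 - 279*(-352 + 637)/(4*(-1 - 177723)) = 62376 - 279*285/(4*(-177724)) = 62376 - 279*(-1)*285/(4*177724) = 62376 - 1*(-79515/710896) = 62376 + 79515/710896 = 44342928411/710896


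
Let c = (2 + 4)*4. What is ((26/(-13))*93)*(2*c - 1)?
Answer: -8742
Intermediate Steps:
c = 24 (c = 6*4 = 24)
((26/(-13))*93)*(2*c - 1) = ((26/(-13))*93)*(2*24 - 1) = ((26*(-1/13))*93)*(48 - 1) = -2*93*47 = -186*47 = -8742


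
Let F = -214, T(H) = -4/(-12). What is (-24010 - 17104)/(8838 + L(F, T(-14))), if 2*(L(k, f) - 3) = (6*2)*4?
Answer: -41114/8865 ≈ -4.6378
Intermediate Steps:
T(H) = ⅓ (T(H) = -4*(-1/12) = ⅓)
L(k, f) = 27 (L(k, f) = 3 + ((6*2)*4)/2 = 3 + (12*4)/2 = 3 + (½)*48 = 3 + 24 = 27)
(-24010 - 17104)/(8838 + L(F, T(-14))) = (-24010 - 17104)/(8838 + 27) = -41114/8865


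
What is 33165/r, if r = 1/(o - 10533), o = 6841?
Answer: -122445180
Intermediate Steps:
r = -1/3692 (r = 1/(6841 - 10533) = 1/(-3692) = -1/3692 ≈ -0.00027086)
33165/r = 33165/(-1/3692) = 33165*(-3692) = -122445180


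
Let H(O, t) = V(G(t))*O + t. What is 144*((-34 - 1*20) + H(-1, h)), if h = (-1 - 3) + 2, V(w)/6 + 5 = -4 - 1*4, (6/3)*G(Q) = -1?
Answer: 3168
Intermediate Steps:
G(Q) = -½ (G(Q) = (½)*(-1) = -½)
V(w) = -78 (V(w) = -30 + 6*(-4 - 1*4) = -30 + 6*(-4 - 4) = -30 + 6*(-8) = -30 - 48 = -78)
h = -2 (h = -4 + 2 = -2)
H(O, t) = t - 78*O (H(O, t) = -78*O + t = t - 78*O)
144*((-34 - 1*20) + H(-1, h)) = 144*((-34 - 1*20) + (-2 - 78*(-1))) = 144*((-34 - 20) + (-2 + 78)) = 144*(-54 + 76) = 144*22 = 3168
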